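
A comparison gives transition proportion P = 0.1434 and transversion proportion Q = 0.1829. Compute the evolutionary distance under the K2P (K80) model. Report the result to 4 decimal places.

0.4310

Under the Kimura two-parameter model, d = −½ ln(1 − 2P − Q) − ¼ ln(1 − 2Q).
1 − 2P − Q = 0.5303, giving −½ ln(0.5303) = 0.317156.
1 − 2Q = 0.6342, giving −¼ ln(0.6342) = 0.113848.
d = 0.317156 + 0.113848 = 0.431004.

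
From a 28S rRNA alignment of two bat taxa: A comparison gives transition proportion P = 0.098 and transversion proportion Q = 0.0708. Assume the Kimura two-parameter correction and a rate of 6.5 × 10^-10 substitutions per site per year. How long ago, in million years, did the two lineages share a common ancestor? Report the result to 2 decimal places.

148.72

Under the Kimura two-parameter model, d = −½ ln(1 − 2P − Q) − ¼ ln(1 − 2Q).
1 − 2P − Q = 0.7332, giving −½ ln(0.7332) = 0.155168.
1 − 2Q = 0.8584, giving −¼ ln(0.8584) = 0.038171.
d = 0.155168 + 0.038171 = 0.193339.
Under a molecular clock d = 2μt, so t = d/(2μ) = 0.193339 / (2 × 6.5 × 10^-10) = 148.72 million years.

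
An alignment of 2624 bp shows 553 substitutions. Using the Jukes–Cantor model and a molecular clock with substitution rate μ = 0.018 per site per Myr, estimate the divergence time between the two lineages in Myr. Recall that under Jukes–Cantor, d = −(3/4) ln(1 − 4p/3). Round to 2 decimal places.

p = 553/2624 ≈ 0.210747.
d = −(3/4) ln(1 − 4p/3) = −0.75 ln(1 − 0.280996) = −0.75 ln(0.719004)
  = −0.75 × (-0.329888) = 0.247416 substitutions/site.
Under a molecular clock d = 2μt, so t = d/(2μ) = 0.247416 / (2 × 0.018) = 6.87 Myr.

6.87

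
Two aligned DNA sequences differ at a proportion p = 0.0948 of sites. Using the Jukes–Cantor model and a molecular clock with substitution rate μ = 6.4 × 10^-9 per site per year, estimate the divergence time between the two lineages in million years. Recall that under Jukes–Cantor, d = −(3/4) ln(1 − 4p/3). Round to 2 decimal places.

7.92

d = −(3/4) ln(1 − 4p/3) = −0.75 ln(1 − 0.1264) = −0.75 ln(0.8736)
  = −0.75 × (-0.135133) = 0.101350 substitutions/site.
Under a molecular clock d = 2μt, so t = d/(2μ) = 0.101350 / (2 × 6.4 × 10^-9) = 7.92 million years.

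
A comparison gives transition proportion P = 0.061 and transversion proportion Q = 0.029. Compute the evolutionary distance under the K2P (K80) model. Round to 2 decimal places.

0.10

Under the Kimura two-parameter model, d = −½ ln(1 − 2P − Q) − ¼ ln(1 − 2Q).
1 − 2P − Q = 0.849, giving −½ ln(0.849) = 0.081848.
1 − 2Q = 0.942, giving −¼ ln(0.942) = 0.014938.
d = 0.081848 + 0.014938 = 0.096786.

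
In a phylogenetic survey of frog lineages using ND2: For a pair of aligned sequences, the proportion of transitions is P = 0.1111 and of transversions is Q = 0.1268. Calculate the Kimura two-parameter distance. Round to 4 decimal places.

Under the Kimura two-parameter model, d = −½ ln(1 − 2P − Q) − ¼ ln(1 − 2Q).
1 − 2P − Q = 0.651, giving −½ ln(0.651) = 0.214623.
1 − 2Q = 0.7464, giving −¼ ln(0.7464) = 0.073123.
d = 0.214623 + 0.073123 = 0.287746.

0.2877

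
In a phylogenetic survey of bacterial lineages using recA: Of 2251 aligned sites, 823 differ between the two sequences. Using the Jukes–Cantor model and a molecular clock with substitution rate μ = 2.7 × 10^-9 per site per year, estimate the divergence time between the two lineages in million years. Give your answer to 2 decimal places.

92.84

p = 823/2251 ≈ 0.365615.
d = −(3/4) ln(1 − 4p/3) = −0.75 ln(1 − 0.487487) = −0.75 ln(0.512513)
  = −0.75 × (-0.668429) = 0.501322 substitutions/site.
Under a molecular clock d = 2μt, so t = d/(2μ) = 0.501322 / (2 × 2.7 × 10^-9) = 92.84 million years.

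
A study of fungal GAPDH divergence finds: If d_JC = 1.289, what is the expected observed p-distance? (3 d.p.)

p = (3/4)(1 − e^(−4d/3)) = 0.75 × (1 − e^(-1.718667)) = 0.75 × (1 − 0.179305) = 0.615521.

0.616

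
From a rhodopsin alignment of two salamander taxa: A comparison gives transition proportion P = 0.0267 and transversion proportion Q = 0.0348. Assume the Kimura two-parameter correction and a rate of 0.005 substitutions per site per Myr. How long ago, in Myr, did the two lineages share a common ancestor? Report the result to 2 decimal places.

Under the Kimura two-parameter model, d = −½ ln(1 − 2P − Q) − ¼ ln(1 − 2Q).
1 − 2P − Q = 0.9118, giving −½ ln(0.9118) = 0.046167.
1 − 2Q = 0.9304, giving −¼ ln(0.9304) = 0.018035.
d = 0.046167 + 0.018035 = 0.064202.
Under a molecular clock d = 2μt, so t = d/(2μ) = 0.064202 / (2 × 0.005) = 6.42 Myr.

6.42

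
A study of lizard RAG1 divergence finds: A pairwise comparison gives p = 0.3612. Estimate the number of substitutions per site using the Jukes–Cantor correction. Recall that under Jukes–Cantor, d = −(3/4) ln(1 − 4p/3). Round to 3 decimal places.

0.493

d = −(3/4) ln(1 − 4p/3) = −0.75 ln(1 − 0.4816) = −0.75 ln(0.5184)
  = −0.75 × (-0.657008) = 0.492756 substitutions/site.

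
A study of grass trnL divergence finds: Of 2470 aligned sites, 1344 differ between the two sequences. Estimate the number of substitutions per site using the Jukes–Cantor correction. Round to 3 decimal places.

p = 1344/2470 ≈ 0.54413.
d = −(3/4) ln(1 − 4p/3) = −0.75 ln(1 − 0.725507) = −0.75 ln(0.274493)
  = −0.75 × (-1.292830) = 0.969623 substitutions/site.

0.970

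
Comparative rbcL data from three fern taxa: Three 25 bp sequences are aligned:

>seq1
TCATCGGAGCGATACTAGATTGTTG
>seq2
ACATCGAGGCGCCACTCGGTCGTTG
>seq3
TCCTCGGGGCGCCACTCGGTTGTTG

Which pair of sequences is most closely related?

seq2 and seq3

seq1–seq2: 8/25 differ, p = 0.320, d = 0.417.
seq1–seq3: 6/25 differ, p = 0.240, d = 0.289.
seq2–seq3: 4/25 differ, p = 0.160, d = 0.180.
The smallest distance is between seq2 and seq3.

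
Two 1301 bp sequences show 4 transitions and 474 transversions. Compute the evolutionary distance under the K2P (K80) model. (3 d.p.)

P = 4/1301 ≈ 0.003075 and Q = 474/1301 ≈ 0.364335.
Under the Kimura two-parameter model, d = −½ ln(1 − 2P − Q) − ¼ ln(1 − 2Q).
1 − 2P − Q = 0.629515, giving −½ ln(0.629515) = 0.231403.
1 − 2Q = 0.27133, giving −¼ ln(0.27133) = 0.326105.
d = 0.231403 + 0.326105 = 0.557508.

0.558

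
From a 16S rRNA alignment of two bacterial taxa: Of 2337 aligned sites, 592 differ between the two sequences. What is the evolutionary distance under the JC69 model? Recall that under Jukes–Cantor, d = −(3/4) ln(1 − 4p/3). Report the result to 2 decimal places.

p = 592/2337 ≈ 0.253316.
d = −(3/4) ln(1 − 4p/3) = −0.75 ln(1 − 0.337755) = −0.75 ln(0.662245)
  = −0.75 × (-0.412120) = 0.309090 substitutions/site.

0.31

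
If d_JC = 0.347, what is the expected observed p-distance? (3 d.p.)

0.278

p = (3/4)(1 − e^(−4d/3)) = 0.75 × (1 − e^(-0.462667)) = 0.75 × (1 − 0.629602) = 0.277799.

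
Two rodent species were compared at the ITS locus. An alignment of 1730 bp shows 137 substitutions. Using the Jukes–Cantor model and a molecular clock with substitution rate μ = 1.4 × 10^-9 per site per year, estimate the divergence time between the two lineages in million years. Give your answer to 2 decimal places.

p = 137/1730 ≈ 0.079191.
d = −(3/4) ln(1 − 4p/3) = −0.75 ln(1 − 0.105588) = −0.75 ln(0.894412)
  = −0.75 × (-0.111589) = 0.083692 substitutions/site.
Under a molecular clock d = 2μt, so t = d/(2μ) = 0.083692 / (2 × 1.4 × 10^-9) = 29.89 million years.

29.89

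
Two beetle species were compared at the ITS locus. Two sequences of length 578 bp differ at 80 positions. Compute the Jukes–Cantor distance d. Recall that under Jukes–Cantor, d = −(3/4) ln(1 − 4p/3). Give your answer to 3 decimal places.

p = 80/578 ≈ 0.138408.
d = −(3/4) ln(1 − 4p/3) = −0.75 ln(1 − 0.184544) = −0.75 ln(0.815456)
  = −0.75 × (-0.204008) = 0.153006 substitutions/site.

0.153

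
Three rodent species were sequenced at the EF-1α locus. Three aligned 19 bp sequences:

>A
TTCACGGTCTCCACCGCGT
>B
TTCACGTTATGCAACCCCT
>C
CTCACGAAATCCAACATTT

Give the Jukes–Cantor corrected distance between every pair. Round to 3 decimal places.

A–B: 6/19 sites differ → p ≈ 0.315789, d = −0.75 ln(1 − 0.421052) = 0.409907 ≈ 0.410.
A–C: 8/19 sites differ → p ≈ 0.421053, d = −0.75 ln(1 − 0.561404) = 0.618132 ≈ 0.618.
B–C: 7/19 sites differ → p ≈ 0.368421, d = −0.75 ln(1 − 0.491228) = 0.506816 ≈ 0.507.

d(A,B) = 0.410, d(A,C) = 0.618, d(B,C) = 0.507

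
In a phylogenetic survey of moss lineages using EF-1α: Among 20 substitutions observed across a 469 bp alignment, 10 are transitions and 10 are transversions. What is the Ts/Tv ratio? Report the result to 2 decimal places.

R = 10/10 = 1.00.

1.00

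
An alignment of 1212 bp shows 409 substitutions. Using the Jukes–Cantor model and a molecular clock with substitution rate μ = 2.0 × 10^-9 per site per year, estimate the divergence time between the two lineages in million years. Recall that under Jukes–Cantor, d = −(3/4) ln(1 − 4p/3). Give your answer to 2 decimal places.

p = 409/1212 ≈ 0.337459.
d = −(3/4) ln(1 − 4p/3) = −0.75 ln(1 − 0.449945) = −0.75 ln(0.550055)
  = −0.75 × (-0.597737) = 0.448303 substitutions/site.
Under a molecular clock d = 2μt, so t = d/(2μ) = 0.448303 / (2 × 2.0 × 10^-9) = 112.08 million years.

112.08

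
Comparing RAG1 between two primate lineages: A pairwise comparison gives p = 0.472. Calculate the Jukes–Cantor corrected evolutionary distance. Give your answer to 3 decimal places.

0.744

d = −(3/4) ln(1 − 4p/3) = −0.75 ln(1 − 0.629333) = −0.75 ln(0.370667)
  = −0.75 × (-0.992451) = 0.744338 substitutions/site.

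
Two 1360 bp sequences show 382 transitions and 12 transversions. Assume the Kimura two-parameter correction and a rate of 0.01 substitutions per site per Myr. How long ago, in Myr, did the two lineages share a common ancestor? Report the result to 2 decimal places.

P = 382/1360 ≈ 0.280882 and Q = 12/1360 ≈ 0.008824.
Under the Kimura two-parameter model, d = −½ ln(1 − 2P − Q) − ¼ ln(1 − 2Q).
1 − 2P − Q = 0.429412, giving −½ ln(0.429412) = 0.422669.
1 − 2Q = 0.982352, giving −¼ ln(0.982352) = 0.004451.
d = 0.422669 + 0.004451 = 0.427120.
Under a molecular clock d = 2μt, so t = d/(2μ) = 0.427120 / (2 × 0.01) = 21.36 Myr.

21.36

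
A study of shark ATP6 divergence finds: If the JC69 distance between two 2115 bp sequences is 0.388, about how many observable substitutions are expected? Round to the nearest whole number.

641

Invert JC69: p = (3/4)(1 − e^(−4d/3)) = 0.75 × (1 − e^(-0.517333)) = 0.75 × (1 − 0.596108) = 0.302919.
Expected differing sites = pL ≈ 0.302919 × 2115 = 640.673685 ≈ 641.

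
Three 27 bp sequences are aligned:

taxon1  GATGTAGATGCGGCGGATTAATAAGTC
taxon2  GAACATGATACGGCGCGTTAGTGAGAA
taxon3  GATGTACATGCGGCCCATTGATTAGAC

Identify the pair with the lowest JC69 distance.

taxon1–taxon2: 11/27 differ, p = 0.407, d = 0.588.
taxon1–taxon3: 6/27 differ, p = 0.222, d = 0.264.
taxon2–taxon3: 12/27 differ, p = 0.444, d = 0.673.
The smallest distance is between taxon1 and taxon3.

taxon1 and taxon3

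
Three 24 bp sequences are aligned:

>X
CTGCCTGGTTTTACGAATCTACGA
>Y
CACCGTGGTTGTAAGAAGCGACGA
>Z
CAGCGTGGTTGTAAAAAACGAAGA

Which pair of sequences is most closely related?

X–Y: 7/24 differ, p = 0.292, d = 0.369.
X–Z: 8/24 differ, p = 0.333, d = 0.441.
Y–Z: 4/24 differ, p = 0.167, d = 0.188.
The smallest distance is between Y and Z.

Y and Z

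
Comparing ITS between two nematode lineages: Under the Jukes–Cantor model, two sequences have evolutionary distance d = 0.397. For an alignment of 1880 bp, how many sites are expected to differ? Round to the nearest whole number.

580

Invert JC69: p = (3/4)(1 − e^(−4d/3)) = 0.75 × (1 − e^(-0.529333)) = 0.75 × (1 − 0.588998) = 0.308252.
Expected differing sites = pL ≈ 0.308252 × 1880 = 579.51376 ≈ 580.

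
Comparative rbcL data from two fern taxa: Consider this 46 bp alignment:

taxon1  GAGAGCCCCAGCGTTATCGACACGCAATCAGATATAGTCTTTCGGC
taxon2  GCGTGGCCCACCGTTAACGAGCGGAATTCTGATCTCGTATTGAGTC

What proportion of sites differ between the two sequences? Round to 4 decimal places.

The sequences differ at 17 of 46 positions.
p = 17/46 = 0.369565… ≈ 0.3696 (to 4 d.p.).

0.3696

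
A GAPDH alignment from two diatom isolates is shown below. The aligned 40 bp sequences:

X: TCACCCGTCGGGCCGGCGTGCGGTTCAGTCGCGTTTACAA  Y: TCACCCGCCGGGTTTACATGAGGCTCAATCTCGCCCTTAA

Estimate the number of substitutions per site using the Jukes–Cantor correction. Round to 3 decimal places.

The sequences differ at 15 of 40 sites, so p = 15/40 = 0.375.
d = −(3/4) ln(1 − 4p/3) = −0.75 ln(1 − 0.5) = −0.75 ln(0.5)
  = −0.75 × (-0.693147) = 0.519860 substitutions/site.

0.520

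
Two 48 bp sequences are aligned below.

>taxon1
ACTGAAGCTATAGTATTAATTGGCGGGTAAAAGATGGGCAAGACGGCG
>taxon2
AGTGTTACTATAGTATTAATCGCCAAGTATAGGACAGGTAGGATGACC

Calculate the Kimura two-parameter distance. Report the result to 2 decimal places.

Of 48 sites, 11 differences are transitions and 6 are transversions, so P = 11/48 ≈ 0.229167 and Q = 6/48 = 0.125.
Under the Kimura two-parameter model, d = −½ ln(1 − 2P − Q) − ¼ ln(1 − 2Q).
1 − 2P − Q = 0.416666, giving −½ ln(0.416666) = 0.437735.
1 − 2Q = 0.75, giving −¼ ln(0.75) = 0.071921.
d = 0.437735 + 0.071921 = 0.509656.

0.51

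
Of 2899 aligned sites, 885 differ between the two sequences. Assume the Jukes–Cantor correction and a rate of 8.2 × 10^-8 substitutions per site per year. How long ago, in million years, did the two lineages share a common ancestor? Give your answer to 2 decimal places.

p = 885/2899 ≈ 0.305278.
d = −(3/4) ln(1 − 4p/3) = −0.75 ln(1 − 0.407037) = −0.75 ln(0.592963)
  = −0.75 × (-0.522623) = 0.391967 substitutions/site.
Under a molecular clock d = 2μt, so t = d/(2μ) = 0.391967 / (2 × 8.2 × 10^-8) = 2.39 million years.

2.39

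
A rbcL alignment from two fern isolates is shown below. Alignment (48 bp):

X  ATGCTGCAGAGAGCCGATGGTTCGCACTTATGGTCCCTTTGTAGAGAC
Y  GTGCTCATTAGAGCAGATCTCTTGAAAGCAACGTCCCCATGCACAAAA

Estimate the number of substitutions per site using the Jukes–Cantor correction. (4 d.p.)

0.7083

The sequences differ at 22 of 48 sites, so p = 22/48 ≈ 0.458333.
d = −(3/4) ln(1 − 4p/3) = −0.75 ln(1 − 0.611111) = −0.75 ln(0.388889)
  = −0.75 × (-0.944461) = 0.708346 substitutions/site.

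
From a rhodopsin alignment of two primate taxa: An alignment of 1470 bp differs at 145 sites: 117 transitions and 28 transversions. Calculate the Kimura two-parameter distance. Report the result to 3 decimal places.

P = 117/1470 ≈ 0.079592 and Q = 28/1470 ≈ 0.019048.
Under the Kimura two-parameter model, d = −½ ln(1 − 2P − Q) − ¼ ln(1 − 2Q).
1 − 2P − Q = 0.821768, giving −½ ln(0.821768) = 0.098149.
1 − 2Q = 0.961904, giving −¼ ln(0.961904) = 0.009710.
d = 0.098149 + 0.009710 = 0.107859.

0.108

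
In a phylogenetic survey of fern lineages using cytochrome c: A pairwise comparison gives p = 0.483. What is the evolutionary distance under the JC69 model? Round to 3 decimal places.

d = −(3/4) ln(1 − 4p/3) = −0.75 ln(1 − 0.644) = −0.75 ln(0.356)
  = −0.75 × (-1.032825) = 0.774619 substitutions/site.

0.775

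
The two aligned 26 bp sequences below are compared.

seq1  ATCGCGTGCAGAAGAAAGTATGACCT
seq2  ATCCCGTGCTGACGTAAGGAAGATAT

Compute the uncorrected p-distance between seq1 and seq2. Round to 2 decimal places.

The sequences differ at 8 of 26 positions (sites 4, 10, 13, 15, 19, 21, 24, 25).
p = 8/26 = 0.307692… ≈ 0.31 (to 2 d.p.).

0.31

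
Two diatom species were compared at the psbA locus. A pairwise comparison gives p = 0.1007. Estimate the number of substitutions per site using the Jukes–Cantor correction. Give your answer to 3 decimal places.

0.108

d = −(3/4) ln(1 − 4p/3) = −0.75 ln(1 − 0.134267) = −0.75 ln(0.865733)
  = −0.75 × (-0.144179) = 0.108134 substitutions/site.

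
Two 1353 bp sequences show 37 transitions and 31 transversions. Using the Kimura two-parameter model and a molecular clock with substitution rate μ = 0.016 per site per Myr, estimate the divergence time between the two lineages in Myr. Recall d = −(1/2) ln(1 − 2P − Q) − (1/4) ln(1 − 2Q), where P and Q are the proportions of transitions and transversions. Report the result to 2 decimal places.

P = 37/1353 ≈ 0.027347 and Q = 31/1353 ≈ 0.022912.
Under the Kimura two-parameter model, d = −½ ln(1 − 2P − Q) − ¼ ln(1 − 2Q).
1 − 2P − Q = 0.922394, giving −½ ln(0.922394) = 0.040391.
1 − 2Q = 0.954176, giving −¼ ln(0.954176) = 0.011727.
d = 0.040391 + 0.011727 = 0.052118.
Under a molecular clock d = 2μt, so t = d/(2μ) = 0.052118 / (2 × 0.016) = 1.63 Myr.

1.63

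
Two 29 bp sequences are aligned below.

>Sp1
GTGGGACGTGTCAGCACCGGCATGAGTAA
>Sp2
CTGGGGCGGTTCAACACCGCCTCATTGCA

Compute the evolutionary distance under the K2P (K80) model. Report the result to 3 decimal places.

0.684

Of 29 sites, 4 differences are transitions and 9 are transversions, so P = 4/29 ≈ 0.137931 and Q = 9/29 ≈ 0.310345.
Under the Kimura two-parameter model, d = −½ ln(1 − 2P − Q) − ¼ ln(1 − 2Q).
1 − 2P − Q = 0.413793, giving −½ ln(0.413793) = 0.441195.
1 − 2Q = 0.37931, giving −¼ ln(0.37931) = 0.242350.
d = 0.441195 + 0.242350 = 0.683545.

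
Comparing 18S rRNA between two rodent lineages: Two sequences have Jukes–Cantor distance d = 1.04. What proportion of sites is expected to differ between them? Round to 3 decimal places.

0.563

p = (3/4)(1 − e^(−4d/3)) = 0.75 × (1 − e^(-1.386667)) = 0.75 × (1 − 0.249907) = 0.562570.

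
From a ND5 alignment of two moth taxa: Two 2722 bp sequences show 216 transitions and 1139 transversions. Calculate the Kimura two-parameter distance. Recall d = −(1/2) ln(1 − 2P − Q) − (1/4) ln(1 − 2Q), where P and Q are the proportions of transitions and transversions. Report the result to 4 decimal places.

P = 216/2722 ≈ 0.079353 and Q = 1139/2722 ≈ 0.418442.
Under the Kimura two-parameter model, d = −½ ln(1 − 2P − Q) − ¼ ln(1 − 2Q).
1 − 2P − Q = 0.422852, giving −½ ln(0.422852) = 0.430367.
1 − 2Q = 0.163116, giving −¼ ln(0.163116) = 0.453323.
d = 0.430367 + 0.453323 = 0.883690.

0.8837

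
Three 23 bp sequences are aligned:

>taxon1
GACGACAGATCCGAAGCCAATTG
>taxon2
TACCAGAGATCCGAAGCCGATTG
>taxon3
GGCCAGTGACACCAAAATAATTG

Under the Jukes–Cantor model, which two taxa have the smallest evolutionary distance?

taxon1–taxon2: 4/23 differ, p = 0.174, d = 0.198.
taxon1–taxon3: 10/23 differ, p = 0.435, d = 0.650.
taxon2–taxon3: 10/23 differ, p = 0.435, d = 0.650.
The smallest distance is between taxon1 and taxon2.

taxon1 and taxon2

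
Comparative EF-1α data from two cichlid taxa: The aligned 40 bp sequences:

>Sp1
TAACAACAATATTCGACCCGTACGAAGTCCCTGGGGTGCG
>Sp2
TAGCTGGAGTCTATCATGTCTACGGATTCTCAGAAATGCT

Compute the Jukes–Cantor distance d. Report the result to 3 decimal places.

0.903

The sequences differ at 21 of 40 sites, so p = 21/40 = 0.525.
d = −(3/4) ln(1 − 4p/3) = −0.75 ln(1 − 0.7) = −0.75 ln(0.3)
  = −0.75 × (-1.203973) = 0.902980 substitutions/site.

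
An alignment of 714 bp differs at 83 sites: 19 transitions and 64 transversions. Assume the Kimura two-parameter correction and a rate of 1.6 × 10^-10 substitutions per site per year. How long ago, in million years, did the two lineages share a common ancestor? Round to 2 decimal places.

395.21

P = 19/714 ≈ 0.026611 and Q = 64/714 ≈ 0.089636.
Under the Kimura two-parameter model, d = −½ ln(1 − 2P − Q) − ¼ ln(1 − 2Q).
1 − 2P − Q = 0.857142, giving −½ ln(0.857142) = 0.077076.
1 − 2Q = 0.820728, giving −¼ ln(0.820728) = 0.049391.
d = 0.077076 + 0.049391 = 0.126467.
Under a molecular clock d = 2μt, so t = d/(2μ) = 0.126467 / (2 × 1.6 × 10^-10) = 395.21 million years.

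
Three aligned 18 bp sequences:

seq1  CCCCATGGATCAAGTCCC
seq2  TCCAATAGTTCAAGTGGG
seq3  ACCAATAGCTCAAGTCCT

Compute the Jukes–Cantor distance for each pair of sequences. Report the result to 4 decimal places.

seq1–seq2: 7/18 sites differ → p ≈ 0.388889, d = −0.75 ln(1 − 0.518519) = 0.548166 ≈ 0.5482.
seq1–seq3: 5/18 sites differ → p ≈ 0.277778, d = −0.75 ln(1 − 0.370371) = 0.346968 ≈ 0.3470.
seq2–seq3: 5/18 sites differ → p ≈ 0.277778, d = −0.75 ln(1 − 0.370371) = 0.346968 ≈ 0.3470.

d(seq1,seq2) = 0.5482, d(seq1,seq3) = 0.3470, d(seq2,seq3) = 0.3470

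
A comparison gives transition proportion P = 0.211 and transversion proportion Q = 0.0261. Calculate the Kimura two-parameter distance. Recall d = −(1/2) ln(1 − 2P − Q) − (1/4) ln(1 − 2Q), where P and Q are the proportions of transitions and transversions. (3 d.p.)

Under the Kimura two-parameter model, d = −½ ln(1 − 2P − Q) − ¼ ln(1 − 2Q).
1 − 2P − Q = 0.5519, giving −½ ln(0.5519) = 0.297194.
1 − 2Q = 0.9478, giving −¼ ln(0.9478) = 0.013403.
d = 0.297194 + 0.013403 = 0.310597.

0.311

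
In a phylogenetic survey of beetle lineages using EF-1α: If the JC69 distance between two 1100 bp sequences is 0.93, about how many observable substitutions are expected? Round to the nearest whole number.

Invert JC69: p = (3/4)(1 − e^(−4d/3)) = 0.75 × (1 − e^(-1.24)) = 0.75 × (1 − 0.289384) = 0.532962.
Expected differing sites = pL ≈ 0.532962 × 1100 = 586.2582 ≈ 586.

586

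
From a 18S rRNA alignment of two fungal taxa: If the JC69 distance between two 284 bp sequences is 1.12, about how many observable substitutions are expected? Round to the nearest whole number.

165

Invert JC69: p = (3/4)(1 − e^(−4d/3)) = 0.75 × (1 − e^(-1.493333)) = 0.75 × (1 − 0.224623) = 0.581533.
Expected differing sites = pL ≈ 0.581533 × 284 = 165.155372 ≈ 165.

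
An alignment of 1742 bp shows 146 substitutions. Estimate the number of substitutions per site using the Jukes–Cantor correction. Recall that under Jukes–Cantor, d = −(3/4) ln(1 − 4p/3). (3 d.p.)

p = 146/1742 ≈ 0.083812.
d = −(3/4) ln(1 − 4p/3) = −0.75 ln(1 − 0.111749) = −0.75 ln(0.888251)
  = −0.75 × (-0.118501) = 0.088876 substitutions/site.

0.089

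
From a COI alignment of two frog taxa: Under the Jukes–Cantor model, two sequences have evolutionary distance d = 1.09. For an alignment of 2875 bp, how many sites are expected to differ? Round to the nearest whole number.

Invert JC69: p = (3/4)(1 − e^(−4d/3)) = 0.75 × (1 − e^(-1.453333)) = 0.75 × (1 − 0.233790) = 0.574658.
Expected differing sites = pL ≈ 0.574658 × 2875 = 1652.14175 ≈ 1652.

1652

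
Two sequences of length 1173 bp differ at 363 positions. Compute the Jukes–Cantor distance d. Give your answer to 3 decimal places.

0.399

p = 363/1173 ≈ 0.309463.
d = −(3/4) ln(1 − 4p/3) = −0.75 ln(1 − 0.412617) = −0.75 ln(0.587383)
  = −0.75 × (-0.532078) = 0.399059 substitutions/site.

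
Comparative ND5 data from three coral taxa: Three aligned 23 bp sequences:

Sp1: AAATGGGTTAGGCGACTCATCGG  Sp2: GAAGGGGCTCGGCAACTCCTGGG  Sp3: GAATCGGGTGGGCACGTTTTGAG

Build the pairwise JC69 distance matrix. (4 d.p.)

d(Sp1,Sp2) = 0.3904, d(Sp1,Sp3) = 0.7614, d(Sp2,Sp3) = 0.5532

Sp1–Sp2: 7/23 sites differ → p ≈ 0.304348, d = −0.75 ln(1 − 0.405797) = 0.390401 ≈ 0.3904.
Sp1–Sp3: 11/23 sites differ → p ≈ 0.478261, d = −0.75 ln(1 − 0.637681) = 0.761423 ≈ 0.7614.
Sp2–Sp3: 9/23 sites differ → p ≈ 0.391304, d = −0.75 ln(1 − 0.521739) = 0.553199 ≈ 0.5532.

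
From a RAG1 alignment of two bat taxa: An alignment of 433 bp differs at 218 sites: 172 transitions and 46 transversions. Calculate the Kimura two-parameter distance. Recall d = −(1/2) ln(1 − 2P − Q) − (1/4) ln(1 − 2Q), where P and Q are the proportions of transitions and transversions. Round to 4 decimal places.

1.2145

P = 172/433 ≈ 0.397229 and Q = 46/433 ≈ 0.106236.
Under the Kimura two-parameter model, d = −½ ln(1 − 2P − Q) − ¼ ln(1 − 2Q).
1 − 2P − Q = 0.099306, giving −½ ln(0.099306) = 1.154775.
1 − 2Q = 0.787528, giving −¼ ln(0.787528) = 0.059714.
d = 1.154775 + 0.059714 = 1.214489.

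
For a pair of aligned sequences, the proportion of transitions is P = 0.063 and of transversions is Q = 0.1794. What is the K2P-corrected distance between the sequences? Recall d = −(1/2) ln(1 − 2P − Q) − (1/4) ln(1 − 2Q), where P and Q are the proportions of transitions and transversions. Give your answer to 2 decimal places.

0.29

Under the Kimura two-parameter model, d = −½ ln(1 − 2P − Q) − ¼ ln(1 − 2Q).
1 − 2P − Q = 0.6946, giving −½ ln(0.6946) = 0.182210.
1 − 2Q = 0.6412, giving −¼ ln(0.6412) = 0.111103.
d = 0.182210 + 0.111103 = 0.293313.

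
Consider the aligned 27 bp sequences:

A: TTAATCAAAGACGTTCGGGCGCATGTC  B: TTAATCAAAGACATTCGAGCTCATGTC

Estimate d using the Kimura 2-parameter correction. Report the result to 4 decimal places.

0.1216

Of 27 sites, 2 differences are transitions and 1 are transversions, so P = 2/27 ≈ 0.074074 and Q = 1/27 ≈ 0.037037.
Under the Kimura two-parameter model, d = −½ ln(1 − 2P − Q) − ¼ ln(1 − 2Q).
1 − 2P − Q = 0.814815, giving −½ ln(0.814815) = 0.102397.
1 − 2Q = 0.925926, giving −¼ ln(0.925926) = 0.019240.
d = 0.102397 + 0.019240 = 0.121637.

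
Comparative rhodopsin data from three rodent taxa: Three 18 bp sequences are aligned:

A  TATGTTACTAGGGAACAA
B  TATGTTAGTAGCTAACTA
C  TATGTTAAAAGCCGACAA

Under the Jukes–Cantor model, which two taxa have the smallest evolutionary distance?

A–B: 4/18 differ, p = 0.222, d = 0.264.
A–C: 5/18 differ, p = 0.278, d = 0.347.
B–C: 5/18 differ, p = 0.278, d = 0.347.
The smallest distance is between A and B.

A and B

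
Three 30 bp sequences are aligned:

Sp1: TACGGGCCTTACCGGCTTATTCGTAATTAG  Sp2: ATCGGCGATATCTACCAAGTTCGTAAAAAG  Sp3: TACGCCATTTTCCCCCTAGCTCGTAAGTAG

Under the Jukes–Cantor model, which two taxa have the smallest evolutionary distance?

Sp1 and Sp3

Sp1–Sp2: 15/30 differ, p = 0.500, d = 0.824.
Sp1–Sp3: 11/30 differ, p = 0.367, d = 0.503.
Sp2–Sp3: 12/30 differ, p = 0.400, d = 0.572.
The smallest distance is between Sp1 and Sp3.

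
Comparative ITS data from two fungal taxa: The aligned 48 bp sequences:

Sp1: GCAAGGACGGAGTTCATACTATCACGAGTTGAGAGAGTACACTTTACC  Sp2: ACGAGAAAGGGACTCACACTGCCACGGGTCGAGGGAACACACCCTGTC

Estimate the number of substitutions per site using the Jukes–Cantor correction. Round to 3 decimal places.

The sequences differ at 19 of 48 sites, so p = 19/48 ≈ 0.395833.
d = −(3/4) ln(1 − 4p/3) = −0.75 ln(1 − 0.527777) = −0.75 ln(0.472223)
  = −0.75 × (-0.750304) = 0.562728 substitutions/site.

0.563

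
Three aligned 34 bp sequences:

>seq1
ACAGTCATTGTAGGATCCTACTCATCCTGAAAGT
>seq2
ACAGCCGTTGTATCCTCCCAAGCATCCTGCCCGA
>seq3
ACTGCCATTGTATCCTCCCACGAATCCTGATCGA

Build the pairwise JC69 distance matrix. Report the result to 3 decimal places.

d(seq1,seq2) = 0.477, d(seq1,seq3) = 0.423, d(seq2,seq3) = 0.201

seq1–seq2: 12/34 sites differ → p ≈ 0.352941, d = −0.75 ln(1 − 0.470588) = 0.476991 ≈ 0.477.
seq1–seq3: 11/34 sites differ → p ≈ 0.323529, d = −0.75 ln(1 − 0.431372) = 0.423397 ≈ 0.423.
seq2–seq3: 6/34 sites differ → p ≈ 0.176471, d = −0.75 ln(1 − 0.235295) = 0.201199 ≈ 0.201.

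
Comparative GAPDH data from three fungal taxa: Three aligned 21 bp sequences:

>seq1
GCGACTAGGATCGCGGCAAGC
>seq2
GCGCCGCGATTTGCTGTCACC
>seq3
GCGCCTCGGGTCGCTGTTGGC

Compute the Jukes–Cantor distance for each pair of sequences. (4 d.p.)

d(seq1,seq2) = 0.7557, d(seq1,seq3) = 0.4408, d(seq2,seq3) = 0.4408

seq1–seq2: 10/21 sites differ → p ≈ 0.47619, d = −0.75 ln(1 − 0.63492) = 0.755729 ≈ 0.7557.
seq1–seq3: 7/21 sites differ → p ≈ 0.333333, d = −0.75 ln(1 − 0.444444) = 0.440839 ≈ 0.4408.
seq2–seq3: 7/21 sites differ → p ≈ 0.333333, d = −0.75 ln(1 − 0.444444) = 0.440839 ≈ 0.4408.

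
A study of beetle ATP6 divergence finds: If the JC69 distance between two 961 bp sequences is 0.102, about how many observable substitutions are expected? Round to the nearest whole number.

Invert JC69: p = (3/4)(1 − e^(−4d/3)) = 0.75 × (1 − e^(-0.136)) = 0.75 × (1 − 0.872843) = 0.095368.
Expected differing sites = pL ≈ 0.095368 × 961 = 91.648648 ≈ 92.

92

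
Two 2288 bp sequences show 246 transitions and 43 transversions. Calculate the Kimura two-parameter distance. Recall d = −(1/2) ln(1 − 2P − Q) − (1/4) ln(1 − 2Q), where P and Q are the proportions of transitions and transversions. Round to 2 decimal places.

0.14

P = 246/2288 ≈ 0.107517 and Q = 43/2288 ≈ 0.018794.
Under the Kimura two-parameter model, d = −½ ln(1 − 2P − Q) − ¼ ln(1 − 2Q).
1 − 2P − Q = 0.766172, giving −½ ln(0.766172) = 0.133174.
1 − 2Q = 0.962412, giving −¼ ln(0.962412) = 0.009578.
d = 0.133174 + 0.009578 = 0.142752.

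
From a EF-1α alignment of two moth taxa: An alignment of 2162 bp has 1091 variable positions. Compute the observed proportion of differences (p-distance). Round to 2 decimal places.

p = 1091/2162 = 0.504625… ≈ 0.50 (to 2 d.p.).

0.50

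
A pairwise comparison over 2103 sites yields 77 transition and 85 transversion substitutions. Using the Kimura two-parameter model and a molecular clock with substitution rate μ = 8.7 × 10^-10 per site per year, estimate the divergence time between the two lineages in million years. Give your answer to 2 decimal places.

P = 77/2103 ≈ 0.036614 and Q = 85/2103 ≈ 0.040418.
Under the Kimura two-parameter model, d = −½ ln(1 − 2P − Q) − ¼ ln(1 − 2Q).
1 − 2P − Q = 0.886354, giving −½ ln(0.886354) = 0.060319.
1 − 2Q = 0.919164, giving −¼ ln(0.919164) = 0.021073.
d = 0.060319 + 0.021073 = 0.081392.
Under a molecular clock d = 2μt, so t = d/(2μ) = 0.081392 / (2 × 8.7 × 10^-10) = 46.78 million years.

46.78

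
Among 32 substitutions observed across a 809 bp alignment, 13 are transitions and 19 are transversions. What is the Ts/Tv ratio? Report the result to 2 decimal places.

R = 13/19 = 0.684210… ≈ 0.68 (to 2 d.p.).

0.68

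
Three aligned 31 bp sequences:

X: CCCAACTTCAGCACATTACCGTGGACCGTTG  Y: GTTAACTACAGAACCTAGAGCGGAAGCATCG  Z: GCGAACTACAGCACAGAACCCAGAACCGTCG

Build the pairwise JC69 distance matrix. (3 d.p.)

d(X,Y) = 0.874, d(X,Z) = 0.367, d(Y,Z) = 0.481

X–Y: 16/31 sites differ → p ≈ 0.516129, d = −0.75 ln(1 − 0.688172) = 0.873978 ≈ 0.874.
X–Z: 9/31 sites differ → p ≈ 0.290323, d = −0.75 ln(1 − 0.387097) = 0.367161 ≈ 0.367.
Y–Z: 11/31 sites differ → p ≈ 0.354839, d = −0.75 ln(1 − 0.473119) = 0.480585 ≈ 0.481.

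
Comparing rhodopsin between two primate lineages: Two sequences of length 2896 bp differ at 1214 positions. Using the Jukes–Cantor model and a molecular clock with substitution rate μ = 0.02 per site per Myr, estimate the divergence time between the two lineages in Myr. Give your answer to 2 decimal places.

15.35

p = 1214/2896 ≈ 0.419199.
d = −(3/4) ln(1 − 4p/3) = −0.75 ln(1 − 0.558932) = −0.75 ln(0.441068)
  = −0.75 × (-0.818556) = 0.613917 substitutions/site.
Under a molecular clock d = 2μt, so t = d/(2μ) = 0.613917 / (2 × 0.02) = 15.35 Myr.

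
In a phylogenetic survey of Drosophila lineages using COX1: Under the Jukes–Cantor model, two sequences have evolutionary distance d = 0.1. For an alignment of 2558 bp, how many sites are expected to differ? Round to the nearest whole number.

239

Invert JC69: p = (3/4)(1 − e^(−4d/3)) = 0.75 × (1 − e^(-0.133333)) = 0.75 × (1 − 0.875174) = 0.093620.
Expected differing sites = pL ≈ 0.093620 × 2558 = 239.47996 ≈ 239.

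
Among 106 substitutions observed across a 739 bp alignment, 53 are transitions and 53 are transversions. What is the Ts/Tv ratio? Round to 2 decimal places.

1.00

R = 53/53 = 1.00.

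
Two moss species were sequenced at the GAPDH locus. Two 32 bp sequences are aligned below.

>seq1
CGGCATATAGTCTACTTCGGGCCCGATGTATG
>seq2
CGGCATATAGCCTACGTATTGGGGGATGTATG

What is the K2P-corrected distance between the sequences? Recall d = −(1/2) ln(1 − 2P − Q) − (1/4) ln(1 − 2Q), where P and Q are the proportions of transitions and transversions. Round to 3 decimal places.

0.309

Of 32 sites, 1 differences are transitions and 7 are transversions, so P = 1/32 = 0.03125 and Q = 7/32 = 0.21875.
Under the Kimura two-parameter model, d = −½ ln(1 − 2P − Q) − ¼ ln(1 − 2Q).
1 − 2P − Q = 0.71875, giving −½ ln(0.71875) = 0.165121.
1 − 2Q = 0.5625, giving −¼ ln(0.5625) = 0.143841.
d = 0.165121 + 0.143841 = 0.308962.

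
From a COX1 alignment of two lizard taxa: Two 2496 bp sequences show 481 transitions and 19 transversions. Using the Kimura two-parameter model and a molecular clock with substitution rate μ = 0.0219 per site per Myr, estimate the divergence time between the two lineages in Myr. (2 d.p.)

5.79

P = 481/2496 ≈ 0.192708 and Q = 19/2496 ≈ 0.007612.
Under the Kimura two-parameter model, d = −½ ln(1 − 2P − Q) − ¼ ln(1 − 2Q).
1 − 2P − Q = 0.606972, giving −½ ln(0.606972) = 0.249636.
1 − 2Q = 0.984776, giving −¼ ln(0.984776) = 0.003835.
d = 0.249636 + 0.003835 = 0.253471.
Under a molecular clock d = 2μt, so t = d/(2μ) = 0.253471 / (2 × 0.0219) = 5.79 Myr.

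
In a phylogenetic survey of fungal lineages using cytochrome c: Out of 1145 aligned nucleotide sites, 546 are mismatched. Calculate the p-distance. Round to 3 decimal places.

p = 546/1145 = 0.476855… ≈ 0.477 (to 3 d.p.).

0.477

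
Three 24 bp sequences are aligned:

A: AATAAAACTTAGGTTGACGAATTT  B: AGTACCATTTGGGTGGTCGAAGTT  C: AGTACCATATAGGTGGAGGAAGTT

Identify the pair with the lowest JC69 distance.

B and C

A–B: 8/24 differ, p = 0.333, d = 0.441.
A–C: 8/24 differ, p = 0.333, d = 0.441.
B–C: 4/24 differ, p = 0.167, d = 0.188.
The smallest distance is between B and C.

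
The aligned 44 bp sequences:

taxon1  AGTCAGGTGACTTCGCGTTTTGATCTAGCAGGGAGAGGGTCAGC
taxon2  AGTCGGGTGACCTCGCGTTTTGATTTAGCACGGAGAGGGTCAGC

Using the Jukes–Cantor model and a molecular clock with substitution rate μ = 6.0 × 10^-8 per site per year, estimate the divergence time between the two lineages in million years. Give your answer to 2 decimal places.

The sequences differ at 4 of 44 sites (5, 12, 25, 31), so p = 4/44 ≈ 0.090909.
d = −(3/4) ln(1 − 4p/3) = −0.75 ln(1 − 0.121212) = −0.75 ln(0.878788)
  = −0.75 × (-0.129212) = 0.096909 substitutions/site.
Under a molecular clock d = 2μt, so t = d/(2μ) = 0.096909 / (2 × 6.0 × 10^-8) = 0.81 million years.

0.81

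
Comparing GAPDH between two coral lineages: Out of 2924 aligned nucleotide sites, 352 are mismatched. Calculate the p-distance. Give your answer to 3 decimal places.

0.120

p = 352/2924 = 0.120383… ≈ 0.120 (to 3 d.p.).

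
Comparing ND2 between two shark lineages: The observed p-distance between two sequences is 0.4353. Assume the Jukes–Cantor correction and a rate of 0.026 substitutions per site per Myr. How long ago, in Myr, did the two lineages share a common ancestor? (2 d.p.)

12.53

d = −(3/4) ln(1 − 4p/3) = −0.75 ln(1 − 0.5804) = −0.75 ln(0.4196)
  = −0.75 × (-0.868453) = 0.651340 substitutions/site.
Under a molecular clock d = 2μt, so t = d/(2μ) = 0.651340 / (2 × 0.026) = 12.53 Myr.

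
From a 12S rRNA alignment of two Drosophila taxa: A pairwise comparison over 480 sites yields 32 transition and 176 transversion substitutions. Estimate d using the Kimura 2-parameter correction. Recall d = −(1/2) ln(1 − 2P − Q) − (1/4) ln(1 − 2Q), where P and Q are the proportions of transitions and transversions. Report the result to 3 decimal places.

P = 32/480 ≈ 0.066667 and Q = 176/480 ≈ 0.366667.
Under the Kimura two-parameter model, d = −½ ln(1 − 2P − Q) − ¼ ln(1 − 2Q).
1 − 2P − Q = 0.499999, giving −½ ln(0.499999) = 0.346575.
1 − 2Q = 0.266666, giving −¼ ln(0.266666) = 0.330440.
d = 0.346575 + 0.330440 = 0.677015.

0.677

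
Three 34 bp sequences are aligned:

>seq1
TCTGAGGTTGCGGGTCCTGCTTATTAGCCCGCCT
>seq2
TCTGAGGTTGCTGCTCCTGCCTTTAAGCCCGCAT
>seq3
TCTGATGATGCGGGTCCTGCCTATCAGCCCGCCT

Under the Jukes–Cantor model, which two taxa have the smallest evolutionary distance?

seq1 and seq3

seq1–seq2: 6/34 differ, p = 0.176, d = 0.201.
seq1–seq3: 4/34 differ, p = 0.118, d = 0.128.
seq2–seq3: 7/34 differ, p = 0.206, d = 0.241.
The smallest distance is between seq1 and seq3.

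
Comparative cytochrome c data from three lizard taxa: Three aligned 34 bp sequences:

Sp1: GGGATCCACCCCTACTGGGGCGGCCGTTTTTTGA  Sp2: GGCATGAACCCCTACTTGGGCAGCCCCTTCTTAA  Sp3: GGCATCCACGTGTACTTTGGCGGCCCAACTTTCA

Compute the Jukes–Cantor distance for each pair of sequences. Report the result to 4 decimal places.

Sp1–Sp2: 9/34 sites differ → p ≈ 0.264706, d = −0.75 ln(1 − 0.352941) = 0.326488 ≈ 0.3265.
Sp1–Sp3: 11/34 sites differ → p ≈ 0.323529, d = −0.75 ln(1 − 0.431372) = 0.423397 ≈ 0.4234.
Sp2–Sp3: 12/34 sites differ → p ≈ 0.352941, d = −0.75 ln(1 − 0.470588) = 0.476991 ≈ 0.4770.

d(Sp1,Sp2) = 0.3265, d(Sp1,Sp3) = 0.4234, d(Sp2,Sp3) = 0.4770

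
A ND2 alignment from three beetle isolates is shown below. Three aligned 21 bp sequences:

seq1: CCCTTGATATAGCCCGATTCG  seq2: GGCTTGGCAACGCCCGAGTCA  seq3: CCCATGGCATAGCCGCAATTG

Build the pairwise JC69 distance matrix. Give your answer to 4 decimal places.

seq1–seq2: 8/21 sites differ → p ≈ 0.380952, d = −0.75 ln(1 − 0.507936) = 0.531860 ≈ 0.5319.
seq1–seq3: 7/21 sites differ → p ≈ 0.333333, d = −0.75 ln(1 − 0.444444) = 0.440839 ≈ 0.4408.
seq2–seq3: 10/21 sites differ → p ≈ 0.47619, d = −0.75 ln(1 − 0.63492) = 0.755729 ≈ 0.7557.

d(seq1,seq2) = 0.5319, d(seq1,seq3) = 0.4408, d(seq2,seq3) = 0.7557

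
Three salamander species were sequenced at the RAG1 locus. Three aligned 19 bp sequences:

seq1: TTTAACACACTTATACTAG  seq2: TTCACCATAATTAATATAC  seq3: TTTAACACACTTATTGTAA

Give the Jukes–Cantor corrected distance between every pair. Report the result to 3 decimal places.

seq1–seq2: 8/19 sites differ → p ≈ 0.421053, d = −0.75 ln(1 − 0.561404) = 0.618132 ≈ 0.618.
seq1–seq3: 3/19 sites differ → p ≈ 0.157895, d = −0.75 ln(1 − 0.210527) = 0.177292 ≈ 0.177.
seq2–seq3: 7/19 sites differ → p ≈ 0.368421, d = −0.75 ln(1 − 0.491228) = 0.506816 ≈ 0.507.

d(seq1,seq2) = 0.618, d(seq1,seq3) = 0.177, d(seq2,seq3) = 0.507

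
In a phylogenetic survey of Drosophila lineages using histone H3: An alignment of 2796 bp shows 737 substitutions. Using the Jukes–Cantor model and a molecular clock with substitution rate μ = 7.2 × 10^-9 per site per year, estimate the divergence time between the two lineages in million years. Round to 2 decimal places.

p = 737/2796 ≈ 0.263591.
d = −(3/4) ln(1 − 4p/3) = −0.75 ln(1 − 0.351455) = −0.75 ln(0.648545)
  = −0.75 × (-0.433024) = 0.324768 substitutions/site.
Under a molecular clock d = 2μt, so t = d/(2μ) = 0.324768 / (2 × 7.2 × 10^-9) = 22.55 million years.

22.55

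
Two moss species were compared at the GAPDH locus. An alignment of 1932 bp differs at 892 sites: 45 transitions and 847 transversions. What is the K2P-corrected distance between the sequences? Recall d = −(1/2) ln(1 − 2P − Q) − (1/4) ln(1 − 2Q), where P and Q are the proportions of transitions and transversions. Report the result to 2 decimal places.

0.86

P = 45/1932 ≈ 0.023292 and Q = 847/1932 ≈ 0.438406.
Under the Kimura two-parameter model, d = −½ ln(1 − 2P − Q) − ¼ ln(1 − 2Q).
1 − 2P − Q = 0.51501, giving −½ ln(0.51501) = 0.331784.
1 − 2Q = 0.123188, giving −¼ ln(0.123188) = 0.523511.
d = 0.331784 + 0.523511 = 0.855295.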